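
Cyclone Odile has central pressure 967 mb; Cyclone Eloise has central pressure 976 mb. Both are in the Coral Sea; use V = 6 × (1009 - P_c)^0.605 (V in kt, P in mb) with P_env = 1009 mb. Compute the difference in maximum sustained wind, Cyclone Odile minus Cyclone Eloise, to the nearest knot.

Cyclone Odile: ΔP = 42; V ≈ 6 × 42^0.605 ≈ 57.57 kt.
Cyclone Eloise: ΔP = 33; V ≈ 6 × 33^0.605 ≈ 49.76 kt.
Difference ≈ 57.57 − 49.76 = 7.81 → 8 kt.

8 kt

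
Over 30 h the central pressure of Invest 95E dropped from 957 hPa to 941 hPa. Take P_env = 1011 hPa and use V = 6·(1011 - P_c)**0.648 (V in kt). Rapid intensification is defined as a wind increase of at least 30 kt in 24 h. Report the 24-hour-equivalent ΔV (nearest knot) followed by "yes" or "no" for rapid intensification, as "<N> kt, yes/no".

V₁: ΔP = 54, V ≈ 6 × 54^0.648 ≈ 79.57 kt.
V₂: ΔP = 70, V ≈ 6 × 70^0.648 ≈ 94.14 kt.
ΔV over 30 h = 14.57 kt → 24 h equivalent = 14.57 × 24/30 ≈ 11.66 kt.
12 kt < 30 kt ⇒ not rapid intensification.

12 kt, no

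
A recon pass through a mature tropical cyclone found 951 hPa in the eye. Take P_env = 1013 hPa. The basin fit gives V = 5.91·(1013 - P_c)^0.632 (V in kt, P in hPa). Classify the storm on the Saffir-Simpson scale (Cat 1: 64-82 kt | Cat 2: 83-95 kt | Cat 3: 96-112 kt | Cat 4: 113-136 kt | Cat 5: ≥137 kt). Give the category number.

ΔP = 1013 − 951 = 62 hPa.
V ≈ 5.91 × 62^0.632 = 5.91 × 13.58 ≈ 80 kt.
80 kt falls in the Category 1 band.

1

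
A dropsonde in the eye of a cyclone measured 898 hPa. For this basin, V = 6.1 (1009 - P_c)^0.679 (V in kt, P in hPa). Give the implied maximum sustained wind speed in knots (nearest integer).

149 kt

ΔP = 1009 − 898 = 111 hPa.
111^0.679 ≈ 24.478.
V ≈ 6.1 × 24.478 ≈ 149.3 kt.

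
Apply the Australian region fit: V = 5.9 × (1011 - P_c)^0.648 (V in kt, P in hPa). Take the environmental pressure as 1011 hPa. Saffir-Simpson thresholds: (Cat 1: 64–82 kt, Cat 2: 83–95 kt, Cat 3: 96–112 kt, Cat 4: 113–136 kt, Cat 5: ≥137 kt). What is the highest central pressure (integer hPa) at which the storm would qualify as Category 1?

Category 1 begins at V = 64 kt.
Required ΔP = (64/5.9)^(1/0.648) = 10.847^1.543 ≈ 39.60 hPa.
P_c ≤ 1011 − 39.60 = 971.40, so the highest integer P_c is 971 hPa.

971 hPa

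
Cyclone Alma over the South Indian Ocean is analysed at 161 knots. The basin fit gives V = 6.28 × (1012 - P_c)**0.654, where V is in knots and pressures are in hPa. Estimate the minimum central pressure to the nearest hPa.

ΔP = (V / 6.28)^(1/0.654) = (161/6.28)^1.529.
161/6.28 = 25.637; 25.637^1.529 ≈ 142.64 hPa.
P_c = 1012 − 142.64 = 869.36 ≈ 869 hPa.

869 hPa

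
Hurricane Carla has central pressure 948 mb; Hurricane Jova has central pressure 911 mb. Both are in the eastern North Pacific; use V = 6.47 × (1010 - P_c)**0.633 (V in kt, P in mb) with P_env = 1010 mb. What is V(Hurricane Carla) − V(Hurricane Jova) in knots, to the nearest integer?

Hurricane Carla: ΔP = 62; V ≈ 6.47 × 62^0.633 ≈ 88.20 kt.
Hurricane Jova: ΔP = 99; V ≈ 6.47 × 99^0.633 ≈ 118.62 kt.
Difference ≈ 88.20 − 118.62 = -30.42 → -30 kt.

-30 kt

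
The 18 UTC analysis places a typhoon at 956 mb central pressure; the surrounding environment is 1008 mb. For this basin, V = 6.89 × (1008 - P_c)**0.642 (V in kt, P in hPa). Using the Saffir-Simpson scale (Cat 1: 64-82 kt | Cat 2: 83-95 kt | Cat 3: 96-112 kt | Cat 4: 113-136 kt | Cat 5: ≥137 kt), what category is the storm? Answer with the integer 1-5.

ΔP = 1008 − 956 = 52 mb.
V ≈ 6.89 × 52^0.642 = 6.89 × 12.64 ≈ 87 kt.
87 kt falls in the Category 2 band.

2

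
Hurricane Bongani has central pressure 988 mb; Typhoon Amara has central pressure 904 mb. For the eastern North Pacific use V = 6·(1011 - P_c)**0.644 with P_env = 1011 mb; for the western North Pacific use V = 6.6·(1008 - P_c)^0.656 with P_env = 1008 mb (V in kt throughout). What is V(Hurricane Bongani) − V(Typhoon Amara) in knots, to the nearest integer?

Hurricane Bongani: ΔP = 23; V ≈ 6 × 23^0.644 ≈ 45.20 kt.
Typhoon Amara: ΔP = 104; V ≈ 6.6 × 104^0.656 ≈ 138.90 kt.
Difference ≈ 45.20 − 138.90 = -93.70 → -94 kt.

-94 kt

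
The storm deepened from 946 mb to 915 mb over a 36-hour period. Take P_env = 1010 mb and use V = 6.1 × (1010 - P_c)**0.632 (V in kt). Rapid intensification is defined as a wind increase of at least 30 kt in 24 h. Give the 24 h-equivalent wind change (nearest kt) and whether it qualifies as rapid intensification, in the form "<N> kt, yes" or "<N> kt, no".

16 kt, no

V₁: ΔP = 64, V ≈ 6.1 × 64^0.632 ≈ 84.50 kt.
V₂: ΔP = 95, V ≈ 6.1 × 95^0.632 ≈ 108.46 kt.
ΔV over 36 h = 23.96 kt → 24 h equivalent = 23.96 × 24/36 ≈ 15.97 kt.
16 kt < 30 kt ⇒ not rapid intensification.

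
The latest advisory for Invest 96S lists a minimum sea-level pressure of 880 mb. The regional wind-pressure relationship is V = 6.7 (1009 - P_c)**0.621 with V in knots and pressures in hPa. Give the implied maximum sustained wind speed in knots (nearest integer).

137 kt

ΔP = 1009 − 880 = 129 mb.
129^0.621 ≈ 20.449.
V ≈ 6.7 × 20.449 ≈ 137.0 kt.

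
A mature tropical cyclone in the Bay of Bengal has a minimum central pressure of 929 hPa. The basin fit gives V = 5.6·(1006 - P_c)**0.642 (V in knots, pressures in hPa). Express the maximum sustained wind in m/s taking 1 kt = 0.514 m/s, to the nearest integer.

47 m/s

ΔP = 1006 − 929 = 77 hPa.
V ≈ 5.6 × 77^0.642 = 5.6 × 16.260 ≈ 91.057 kt.
91.057 × 0.514 ≈ 46.80 m/s → 47 m/s.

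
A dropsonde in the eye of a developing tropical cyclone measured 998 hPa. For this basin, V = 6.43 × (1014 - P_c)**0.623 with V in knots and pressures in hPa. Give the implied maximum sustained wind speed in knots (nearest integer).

ΔP = 1014 − 998 = 16 hPa.
16^0.623 ≈ 5.626.
V ≈ 6.43 × 5.626 ≈ 36.2 kt.

36 kt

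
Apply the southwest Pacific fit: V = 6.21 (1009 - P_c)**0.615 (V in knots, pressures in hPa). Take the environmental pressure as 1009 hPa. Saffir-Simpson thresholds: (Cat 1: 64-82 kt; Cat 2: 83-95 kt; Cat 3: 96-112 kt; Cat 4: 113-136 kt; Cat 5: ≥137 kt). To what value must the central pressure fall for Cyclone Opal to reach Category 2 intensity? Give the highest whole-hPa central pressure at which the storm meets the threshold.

Category 2 begins at V = 83 kt.
Required ΔP = (83/6.21)^(1/0.615) = 13.366^1.626 ≈ 67.74 hPa.
P_c ≤ 1009 − 67.74 = 941.26, so the highest integer P_c is 941 hPa.

941 hPa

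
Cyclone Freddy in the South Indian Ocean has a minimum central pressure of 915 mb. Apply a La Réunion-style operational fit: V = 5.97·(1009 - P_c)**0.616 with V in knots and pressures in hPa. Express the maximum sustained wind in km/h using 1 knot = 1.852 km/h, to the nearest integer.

ΔP = 1009 − 915 = 94 mb.
V ≈ 5.97 × 94^0.616 = 5.97 × 16.423 ≈ 98.044 kt.
98.044 × 1.852 ≈ 181.58 km/h → 182 km/h.

182 km/h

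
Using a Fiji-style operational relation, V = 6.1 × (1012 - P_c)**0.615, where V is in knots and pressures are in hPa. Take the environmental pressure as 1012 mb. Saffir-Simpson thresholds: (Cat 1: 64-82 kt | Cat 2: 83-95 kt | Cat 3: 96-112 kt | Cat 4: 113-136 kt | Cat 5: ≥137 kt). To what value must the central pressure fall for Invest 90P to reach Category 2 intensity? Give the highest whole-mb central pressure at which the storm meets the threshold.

Category 2 begins at V = 83 kt.
Required ΔP = (83/6.1)^(1/0.615) = 13.607^1.626 ≈ 69.74 mb.
P_c ≤ 1012 − 69.74 = 942.26, so the highest integer P_c is 942 mb.

942 mb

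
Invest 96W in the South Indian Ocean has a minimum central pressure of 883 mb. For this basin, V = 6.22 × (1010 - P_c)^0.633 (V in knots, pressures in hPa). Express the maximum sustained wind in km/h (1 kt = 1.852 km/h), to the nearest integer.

ΔP = 1010 − 883 = 127 mb.
V ≈ 6.22 × 127^0.633 = 6.22 × 21.464 ≈ 133.505 kt.
133.505 × 1.852 ≈ 247.25 km/h → 247 km/h.

247 km/h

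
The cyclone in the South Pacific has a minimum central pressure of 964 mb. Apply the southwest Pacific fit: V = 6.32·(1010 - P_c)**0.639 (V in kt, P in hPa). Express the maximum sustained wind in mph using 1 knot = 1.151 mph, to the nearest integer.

84 mph

ΔP = 1010 − 964 = 46 mb.
V ≈ 6.32 × 46^0.639 = 6.32 × 11.548 ≈ 72.983 kt.
72.983 × 1.151 ≈ 84.00 mph → 84 mph.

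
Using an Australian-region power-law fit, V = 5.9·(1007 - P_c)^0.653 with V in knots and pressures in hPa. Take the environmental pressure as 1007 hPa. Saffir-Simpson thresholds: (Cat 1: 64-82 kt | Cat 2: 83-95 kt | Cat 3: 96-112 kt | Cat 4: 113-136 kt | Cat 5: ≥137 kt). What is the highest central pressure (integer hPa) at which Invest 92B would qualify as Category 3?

Category 3 begins at V = 96 kt.
Required ΔP = (96/5.9)^(1/0.653) = 16.271^1.531 ≈ 71.64 hPa.
P_c ≤ 1007 − 71.64 = 935.36, so the highest integer P_c is 935 hPa.

935 hPa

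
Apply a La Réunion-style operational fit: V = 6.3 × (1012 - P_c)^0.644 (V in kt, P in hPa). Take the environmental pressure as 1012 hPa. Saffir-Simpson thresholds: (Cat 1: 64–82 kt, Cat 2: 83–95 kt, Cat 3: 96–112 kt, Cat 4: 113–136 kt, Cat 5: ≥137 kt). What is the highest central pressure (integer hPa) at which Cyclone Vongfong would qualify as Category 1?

975 hPa

Category 1 begins at V = 64 kt.
Required ΔP = (64/6.3)^(1/0.644) = 10.159^1.553 ≈ 36.59 hPa.
P_c ≤ 1012 − 36.59 = 975.41, so the highest integer P_c is 975 hPa.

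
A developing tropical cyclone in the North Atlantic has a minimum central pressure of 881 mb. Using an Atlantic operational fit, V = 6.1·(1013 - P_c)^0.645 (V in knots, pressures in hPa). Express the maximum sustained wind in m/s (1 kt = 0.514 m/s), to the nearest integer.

ΔP = 1013 − 881 = 132 mb.
V ≈ 6.1 × 132^0.645 = 6.1 × 23.322 ≈ 142.266 kt.
142.266 × 0.514 ≈ 73.12 m/s → 73 m/s.

73 m/s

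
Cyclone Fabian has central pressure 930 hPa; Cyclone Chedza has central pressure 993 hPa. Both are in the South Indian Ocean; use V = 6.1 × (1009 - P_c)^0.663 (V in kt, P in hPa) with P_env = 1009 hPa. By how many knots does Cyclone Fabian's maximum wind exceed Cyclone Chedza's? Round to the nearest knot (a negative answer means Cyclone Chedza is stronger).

72 kt

Cyclone Fabian: ΔP = 79; V ≈ 6.1 × 79^0.663 ≈ 110.52 kt.
Cyclone Chedza: ΔP = 16; V ≈ 6.1 × 16^0.663 ≈ 38.34 kt.
Difference ≈ 110.52 − 38.34 = 72.18 → 72 kt.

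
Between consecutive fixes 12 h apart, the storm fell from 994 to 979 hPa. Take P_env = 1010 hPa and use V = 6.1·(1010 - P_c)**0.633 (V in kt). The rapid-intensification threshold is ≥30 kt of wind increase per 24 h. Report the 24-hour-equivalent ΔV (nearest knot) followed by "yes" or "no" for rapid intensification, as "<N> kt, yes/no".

37 kt, yes

V₁: ΔP = 16, V ≈ 6.1 × 16^0.633 ≈ 35.28 kt.
V₂: ΔP = 31, V ≈ 6.1 × 31^0.633 ≈ 53.62 kt.
ΔV over 12 h = 18.34 kt → 24 h equivalent = 18.34 × 24/12 ≈ 36.68 kt.
37 kt ≥ 30 kt ⇒ rapid intensification.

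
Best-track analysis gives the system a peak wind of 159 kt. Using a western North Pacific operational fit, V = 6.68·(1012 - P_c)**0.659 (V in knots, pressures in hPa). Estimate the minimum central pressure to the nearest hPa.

889 hPa

ΔP = (V / 6.68)^(1/0.659) = (159/6.68)^1.517.
159/6.68 = 23.802; 23.802^1.517 ≈ 122.73 hPa.
P_c = 1012 − 122.73 = 889.27 ≈ 889 hPa.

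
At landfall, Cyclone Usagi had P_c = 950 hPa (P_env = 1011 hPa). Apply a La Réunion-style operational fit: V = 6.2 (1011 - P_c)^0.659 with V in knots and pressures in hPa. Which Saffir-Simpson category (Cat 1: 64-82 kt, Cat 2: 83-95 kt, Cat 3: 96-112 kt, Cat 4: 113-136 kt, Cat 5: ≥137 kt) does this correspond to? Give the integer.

2

ΔP = 1011 − 950 = 61 hPa.
V ≈ 6.2 × 61^0.659 = 6.2 × 15.02 ≈ 93 kt.
93 kt falls in the Category 2 band.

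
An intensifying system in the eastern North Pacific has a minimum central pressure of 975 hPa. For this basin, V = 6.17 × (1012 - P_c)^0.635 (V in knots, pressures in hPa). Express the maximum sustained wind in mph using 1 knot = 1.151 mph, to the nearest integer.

ΔP = 1012 − 975 = 37 hPa.
V ≈ 6.17 × 37^0.635 = 6.17 × 9.904 ≈ 61.107 kt.
61.107 × 1.151 ≈ 70.33 mph → 70 mph.

70 mph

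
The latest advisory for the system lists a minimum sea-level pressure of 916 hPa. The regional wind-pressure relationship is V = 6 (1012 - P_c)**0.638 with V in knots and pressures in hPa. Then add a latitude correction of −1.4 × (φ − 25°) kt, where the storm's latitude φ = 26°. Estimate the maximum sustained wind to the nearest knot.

109 kt

ΔP = 1012 − 916 = 96 hPa.
96^0.638 ≈ 18.395.
V ≈ 6 × 18.395 ≈ 110.4 kt.
Latitude correction: −1.4 × (26 − 25) = -1.4 kt.
Corrected V ≈ 109 kt → 109 kt.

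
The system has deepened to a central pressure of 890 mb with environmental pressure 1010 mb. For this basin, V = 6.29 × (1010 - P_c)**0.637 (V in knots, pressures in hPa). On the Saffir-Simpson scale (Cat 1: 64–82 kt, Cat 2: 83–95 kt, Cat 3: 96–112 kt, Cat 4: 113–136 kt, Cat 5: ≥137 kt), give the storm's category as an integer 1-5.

ΔP = 1010 − 890 = 120 mb.
V ≈ 6.29 × 120^0.637 = 6.29 × 21.11 ≈ 133 kt.
133 kt falls in the Category 4 band.

4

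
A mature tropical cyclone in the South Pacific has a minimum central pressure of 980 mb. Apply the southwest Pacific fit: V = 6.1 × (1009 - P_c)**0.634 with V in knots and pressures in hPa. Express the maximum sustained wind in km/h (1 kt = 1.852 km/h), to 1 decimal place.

ΔP = 1009 − 980 = 29 mb.
V ≈ 6.1 × 29^0.634 = 6.1 × 8.456 ≈ 51.581 kt.
51.581 × 1.852 ≈ 95.53 km/h → 95.5 km/h.

95.5 km/h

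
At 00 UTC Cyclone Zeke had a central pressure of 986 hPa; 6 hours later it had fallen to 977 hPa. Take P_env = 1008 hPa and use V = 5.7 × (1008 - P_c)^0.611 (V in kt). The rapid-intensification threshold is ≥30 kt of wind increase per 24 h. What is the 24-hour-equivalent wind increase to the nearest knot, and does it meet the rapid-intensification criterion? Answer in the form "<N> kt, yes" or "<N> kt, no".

35 kt, yes

V₁: ΔP = 22, V ≈ 5.7 × 22^0.611 ≈ 37.68 kt.
V₂: ΔP = 31, V ≈ 5.7 × 31^0.611 ≈ 46.46 kt.
ΔV over 6 h = 8.78 kt → 24 h equivalent = 8.78 × 24/6 ≈ 35.12 kt.
35 kt ≥ 30 kt ⇒ rapid intensification.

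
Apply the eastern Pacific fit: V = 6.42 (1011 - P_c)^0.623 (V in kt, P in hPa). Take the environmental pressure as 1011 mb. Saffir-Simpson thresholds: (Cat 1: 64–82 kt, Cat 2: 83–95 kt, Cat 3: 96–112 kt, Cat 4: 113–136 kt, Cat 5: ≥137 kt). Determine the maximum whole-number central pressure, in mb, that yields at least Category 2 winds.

950 mb

Category 2 begins at V = 83 kt.
Required ΔP = (83/6.42)^(1/0.623) = 12.928^1.605 ≈ 60.84 mb.
P_c ≤ 1011 − 60.84 = 950.16, so the highest integer P_c is 950 mb.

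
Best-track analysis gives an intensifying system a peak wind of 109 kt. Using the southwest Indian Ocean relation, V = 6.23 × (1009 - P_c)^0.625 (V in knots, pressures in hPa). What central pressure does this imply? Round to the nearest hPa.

ΔP = (V / 6.23)^(1/0.625) = (109/6.23)^1.600.
109/6.23 = 17.496; 17.496^1.600 ≈ 97.43 hPa.
P_c = 1009 − 97.43 = 911.57 ≈ 912 hPa.

912 hPa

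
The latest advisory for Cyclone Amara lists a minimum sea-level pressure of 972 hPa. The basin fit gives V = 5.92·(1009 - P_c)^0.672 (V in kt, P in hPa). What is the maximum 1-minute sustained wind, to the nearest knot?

ΔP = 1009 − 972 = 37 hPa.
37^0.672 ≈ 11.320.
V ≈ 5.92 × 11.320 ≈ 67.0 kt.

67 kt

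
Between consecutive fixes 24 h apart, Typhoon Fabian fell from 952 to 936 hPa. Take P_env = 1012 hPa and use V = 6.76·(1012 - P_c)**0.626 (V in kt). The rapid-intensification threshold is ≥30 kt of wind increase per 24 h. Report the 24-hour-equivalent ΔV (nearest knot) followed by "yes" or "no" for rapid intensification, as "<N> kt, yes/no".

V₁: ΔP = 60, V ≈ 6.76 × 60^0.626 ≈ 87.71 kt.
V₂: ΔP = 76, V ≈ 6.76 × 76^0.626 ≈ 101.70 kt.
ΔV over 24 h = 13.99 kt → 24 h equivalent = 13.99 × 24/24 ≈ 13.99 kt.
14 kt < 30 kt ⇒ not rapid intensification.

14 kt, no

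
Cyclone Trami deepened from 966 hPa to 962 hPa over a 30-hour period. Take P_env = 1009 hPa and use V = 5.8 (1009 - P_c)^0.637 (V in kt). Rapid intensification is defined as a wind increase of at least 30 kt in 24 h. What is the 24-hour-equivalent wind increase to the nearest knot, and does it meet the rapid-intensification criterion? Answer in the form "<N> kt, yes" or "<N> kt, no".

V₁: ΔP = 43, V ≈ 5.8 × 43^0.637 ≈ 63.67 kt.
V₂: ΔP = 47, V ≈ 5.8 × 47^0.637 ≈ 67.38 kt.
ΔV over 30 h = 3.71 kt → 24 h equivalent = 3.71 × 24/30 ≈ 2.97 kt.
3 kt < 30 kt ⇒ not rapid intensification.

3 kt, no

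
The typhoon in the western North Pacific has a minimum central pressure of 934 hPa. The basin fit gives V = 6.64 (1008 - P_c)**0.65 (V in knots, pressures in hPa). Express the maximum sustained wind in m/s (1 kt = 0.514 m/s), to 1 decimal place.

56.0 m/s

ΔP = 1008 − 934 = 74 hPa.
V ≈ 6.64 × 74^0.65 = 6.64 × 16.406 ≈ 108.935 kt.
108.935 × 0.514 ≈ 55.99 m/s → 56.0 m/s.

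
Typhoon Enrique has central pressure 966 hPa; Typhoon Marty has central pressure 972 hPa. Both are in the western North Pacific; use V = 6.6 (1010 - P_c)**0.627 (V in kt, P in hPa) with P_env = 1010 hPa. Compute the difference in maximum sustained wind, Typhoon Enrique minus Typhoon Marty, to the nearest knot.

Typhoon Enrique: ΔP = 44; V ≈ 6.6 × 44^0.627 ≈ 70.79 kt.
Typhoon Marty: ΔP = 38; V ≈ 6.6 × 38^0.627 ≈ 64.58 kt.
Difference ≈ 70.79 − 64.58 = 6.21 → 6 kt.

6 kt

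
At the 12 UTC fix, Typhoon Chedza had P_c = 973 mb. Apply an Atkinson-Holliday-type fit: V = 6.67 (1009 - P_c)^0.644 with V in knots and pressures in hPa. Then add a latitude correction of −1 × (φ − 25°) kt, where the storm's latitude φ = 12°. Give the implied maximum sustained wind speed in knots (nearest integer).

80 kt

ΔP = 1009 − 973 = 36 mb.
36^0.644 ≈ 10.052.
V ≈ 6.67 × 10.052 ≈ 67.0 kt.
Latitude correction: −1 × (12 − 25) = 13 kt.
Corrected V ≈ 80 kt → 80 kt.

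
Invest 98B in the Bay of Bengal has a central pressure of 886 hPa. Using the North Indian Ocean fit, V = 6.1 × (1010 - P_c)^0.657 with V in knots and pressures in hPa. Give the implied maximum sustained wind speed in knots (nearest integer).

ΔP = 1010 − 886 = 124 hPa.
124^0.657 ≈ 23.734.
V ≈ 6.1 × 23.734 ≈ 144.8 kt.

145 kt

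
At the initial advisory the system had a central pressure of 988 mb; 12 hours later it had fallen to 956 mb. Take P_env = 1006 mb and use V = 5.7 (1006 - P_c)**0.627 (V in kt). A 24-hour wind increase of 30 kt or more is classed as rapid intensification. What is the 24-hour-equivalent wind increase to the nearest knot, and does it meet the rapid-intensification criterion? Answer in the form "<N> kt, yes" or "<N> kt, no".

63 kt, yes

V₁: ΔP = 18, V ≈ 5.7 × 18^0.627 ≈ 34.91 kt.
V₂: ΔP = 50, V ≈ 5.7 × 50^0.627 ≈ 66.24 kt.
ΔV over 12 h = 31.33 kt → 24 h equivalent = 31.33 × 24/12 ≈ 62.66 kt.
63 kt ≥ 30 kt ⇒ rapid intensification.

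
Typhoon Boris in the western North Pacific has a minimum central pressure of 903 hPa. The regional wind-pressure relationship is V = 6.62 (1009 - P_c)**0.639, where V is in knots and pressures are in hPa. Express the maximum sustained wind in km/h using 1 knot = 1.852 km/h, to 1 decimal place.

241.4 km/h

ΔP = 1009 − 903 = 106 hPa.
V ≈ 6.62 × 106^0.639 = 6.62 × 19.687 ≈ 130.325 kt.
130.325 × 1.852 ≈ 241.36 km/h → 241.4 km/h.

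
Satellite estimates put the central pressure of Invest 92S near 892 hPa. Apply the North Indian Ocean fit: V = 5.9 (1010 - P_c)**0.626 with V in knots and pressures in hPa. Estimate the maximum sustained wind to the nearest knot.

117 kt

ΔP = 1010 − 892 = 118 hPa.
118^0.626 ≈ 19.815.
V ≈ 5.9 × 19.815 ≈ 116.9 kt.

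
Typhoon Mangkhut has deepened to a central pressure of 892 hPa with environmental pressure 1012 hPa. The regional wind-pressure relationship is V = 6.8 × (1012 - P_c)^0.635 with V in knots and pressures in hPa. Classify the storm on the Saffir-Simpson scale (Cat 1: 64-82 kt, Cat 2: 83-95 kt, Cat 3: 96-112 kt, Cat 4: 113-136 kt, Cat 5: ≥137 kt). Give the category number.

5

ΔP = 1012 − 892 = 120 hPa.
V ≈ 6.8 × 120^0.635 = 6.8 × 20.91 ≈ 142 kt.
142 kt falls in the Category 5 band.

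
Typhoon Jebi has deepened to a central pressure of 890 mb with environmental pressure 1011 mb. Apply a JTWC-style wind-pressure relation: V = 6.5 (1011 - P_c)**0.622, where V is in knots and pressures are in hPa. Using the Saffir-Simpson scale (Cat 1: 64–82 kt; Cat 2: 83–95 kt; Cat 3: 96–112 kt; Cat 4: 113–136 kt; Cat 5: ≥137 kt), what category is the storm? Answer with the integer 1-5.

4

ΔP = 1011 − 890 = 121 mb.
V ≈ 6.5 × 121^0.622 = 6.5 × 19.75 ≈ 128 kt.
128 kt falls in the Category 4 band.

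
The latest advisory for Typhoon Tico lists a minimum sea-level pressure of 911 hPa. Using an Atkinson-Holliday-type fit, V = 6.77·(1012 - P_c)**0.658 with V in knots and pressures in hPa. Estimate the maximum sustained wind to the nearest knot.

141 kt

ΔP = 1012 − 911 = 101 hPa.
101^0.658 ≈ 20.837.
V ≈ 6.77 × 20.837 ≈ 141.1 kt.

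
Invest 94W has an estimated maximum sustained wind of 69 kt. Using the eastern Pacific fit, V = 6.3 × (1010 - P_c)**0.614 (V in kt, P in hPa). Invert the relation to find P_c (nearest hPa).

ΔP = (V / 6.3)^(1/0.614) = (69/6.3)^1.629.
69/6.3 = 10.952; 10.952^1.629 ≈ 49.32 hPa.
P_c = 1010 − 49.32 = 960.68 ≈ 961 hPa.

961 hPa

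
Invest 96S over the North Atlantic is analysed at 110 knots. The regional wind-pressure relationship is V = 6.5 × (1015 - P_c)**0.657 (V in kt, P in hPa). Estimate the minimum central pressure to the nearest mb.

941 mb

ΔP = (V / 6.5)^(1/0.657) = (110/6.5)^1.522.
110/6.5 = 16.923; 16.923^1.522 ≈ 74.10 mb.
P_c = 1015 − 74.10 = 940.90 ≈ 941 mb.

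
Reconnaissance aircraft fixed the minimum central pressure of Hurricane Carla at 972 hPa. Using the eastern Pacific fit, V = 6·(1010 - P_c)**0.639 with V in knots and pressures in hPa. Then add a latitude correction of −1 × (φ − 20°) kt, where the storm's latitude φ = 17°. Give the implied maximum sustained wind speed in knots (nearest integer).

ΔP = 1010 − 972 = 38 hPa.
38^0.639 ≈ 10.221.
V ≈ 6 × 10.221 ≈ 61.3 kt.
Latitude correction: −1 × (17 − 20) = 3 kt.
Corrected V ≈ 64.3 kt → 64 kt.

64 kt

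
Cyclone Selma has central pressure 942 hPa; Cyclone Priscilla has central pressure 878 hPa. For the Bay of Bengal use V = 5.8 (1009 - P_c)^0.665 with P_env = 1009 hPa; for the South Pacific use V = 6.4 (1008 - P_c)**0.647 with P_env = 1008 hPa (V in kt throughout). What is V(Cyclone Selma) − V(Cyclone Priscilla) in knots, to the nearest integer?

Cyclone Selma: ΔP = 67; V ≈ 5.8 × 67^0.665 ≈ 95.01 kt.
Cyclone Priscilla: ΔP = 130; V ≈ 6.4 × 130^0.647 ≈ 149.25 kt.
Difference ≈ 95.01 − 149.25 = -54.24 → -54 kt.

-54 kt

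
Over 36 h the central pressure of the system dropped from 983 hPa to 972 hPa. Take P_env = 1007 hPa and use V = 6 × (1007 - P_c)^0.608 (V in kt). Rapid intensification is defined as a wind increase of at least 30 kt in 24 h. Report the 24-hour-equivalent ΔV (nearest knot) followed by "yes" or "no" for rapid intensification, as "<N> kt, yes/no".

7 kt, no

V₁: ΔP = 24, V ≈ 6 × 24^0.608 ≈ 41.43 kt.
V₂: ΔP = 35, V ≈ 6 × 35^0.608 ≈ 52.11 kt.
ΔV over 36 h = 10.68 kt → 24 h equivalent = 10.68 × 24/36 ≈ 7.12 kt.
7 kt < 30 kt ⇒ not rapid intensification.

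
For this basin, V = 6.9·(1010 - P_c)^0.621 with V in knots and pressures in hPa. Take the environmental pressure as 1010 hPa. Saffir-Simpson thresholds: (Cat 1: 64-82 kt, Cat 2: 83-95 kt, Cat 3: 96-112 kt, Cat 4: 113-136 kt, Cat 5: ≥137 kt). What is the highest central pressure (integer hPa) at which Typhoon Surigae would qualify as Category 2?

955 hPa

Category 2 begins at V = 83 kt.
Required ΔP = (83/6.9)^(1/0.621) = 12.029^1.610 ≈ 54.89 hPa.
P_c ≤ 1010 − 54.89 = 955.11, so the highest integer P_c is 955 hPa.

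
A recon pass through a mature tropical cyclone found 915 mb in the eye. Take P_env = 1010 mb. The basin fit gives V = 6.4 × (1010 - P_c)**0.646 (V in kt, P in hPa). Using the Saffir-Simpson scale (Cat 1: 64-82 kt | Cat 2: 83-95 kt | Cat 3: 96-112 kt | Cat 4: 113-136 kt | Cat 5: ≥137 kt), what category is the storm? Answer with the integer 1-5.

4

ΔP = 1010 − 915 = 95 mb.
V ≈ 6.4 × 95^0.646 = 6.4 × 18.95 ≈ 121 kt.
121 kt falls in the Category 4 band.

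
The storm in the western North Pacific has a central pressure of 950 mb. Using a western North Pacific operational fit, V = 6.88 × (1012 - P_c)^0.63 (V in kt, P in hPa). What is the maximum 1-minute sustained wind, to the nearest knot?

93 kt

ΔP = 1012 − 950 = 62 mb.
62^0.63 ≈ 13.465.
V ≈ 6.88 × 13.465 ≈ 92.6 kt.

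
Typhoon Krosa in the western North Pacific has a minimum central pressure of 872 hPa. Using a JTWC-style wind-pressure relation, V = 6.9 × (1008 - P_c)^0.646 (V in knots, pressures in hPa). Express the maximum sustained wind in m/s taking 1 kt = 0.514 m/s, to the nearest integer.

85 m/s

ΔP = 1008 − 872 = 136 hPa.
V ≈ 6.9 × 136^0.646 = 6.9 × 23.893 ≈ 164.860 kt.
164.860 × 0.514 ≈ 84.74 m/s → 85 m/s.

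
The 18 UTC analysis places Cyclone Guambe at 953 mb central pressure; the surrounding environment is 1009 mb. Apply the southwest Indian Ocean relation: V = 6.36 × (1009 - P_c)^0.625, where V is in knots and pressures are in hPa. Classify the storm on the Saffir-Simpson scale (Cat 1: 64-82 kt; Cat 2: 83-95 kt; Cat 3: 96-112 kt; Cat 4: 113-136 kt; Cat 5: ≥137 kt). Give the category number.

ΔP = 1009 − 953 = 56 mb.
V ≈ 6.36 × 56^0.625 = 6.36 × 12.38 ≈ 79 kt.
79 kt falls in the Category 1 band.

1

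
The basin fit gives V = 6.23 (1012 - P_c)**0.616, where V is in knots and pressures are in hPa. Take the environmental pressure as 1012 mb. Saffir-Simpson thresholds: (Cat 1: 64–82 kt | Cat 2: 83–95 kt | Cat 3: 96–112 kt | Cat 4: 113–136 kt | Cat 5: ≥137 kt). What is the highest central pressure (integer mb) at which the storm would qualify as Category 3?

Category 3 begins at V = 96 kt.
Required ΔP = (96/6.23)^(1/0.616) = 15.409^1.623 ≈ 84.77 mb.
P_c ≤ 1012 − 84.77 = 927.23, so the highest integer P_c is 927 mb.

927 mb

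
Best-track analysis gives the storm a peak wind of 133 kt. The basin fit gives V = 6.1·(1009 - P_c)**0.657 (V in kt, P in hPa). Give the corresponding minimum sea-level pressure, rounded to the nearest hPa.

900 hPa

ΔP = (V / 6.1)^(1/0.657) = (133/6.1)^1.522.
133/6.1 = 21.803; 21.803^1.522 ≈ 108.97 hPa.
P_c = 1009 − 108.97 = 900.03 ≈ 900 hPa.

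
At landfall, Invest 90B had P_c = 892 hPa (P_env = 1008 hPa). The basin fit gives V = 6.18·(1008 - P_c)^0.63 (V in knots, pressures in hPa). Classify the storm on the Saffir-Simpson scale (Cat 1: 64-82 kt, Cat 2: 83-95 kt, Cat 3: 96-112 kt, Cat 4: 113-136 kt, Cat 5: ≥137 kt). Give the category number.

4

ΔP = 1008 − 892 = 116 hPa.
V ≈ 6.18 × 116^0.63 = 6.18 × 19.98 ≈ 123 kt.
123 kt falls in the Category 4 band.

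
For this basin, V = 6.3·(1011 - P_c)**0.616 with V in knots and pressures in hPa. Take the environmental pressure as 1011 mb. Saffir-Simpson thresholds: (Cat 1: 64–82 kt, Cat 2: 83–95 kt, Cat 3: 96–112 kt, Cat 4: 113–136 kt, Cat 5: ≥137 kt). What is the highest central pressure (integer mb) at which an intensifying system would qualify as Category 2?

Category 2 begins at V = 83 kt.
Required ΔP = (83/6.3)^(1/0.616) = 13.175^1.623 ≈ 65.73 mb.
P_c ≤ 1011 − 65.73 = 945.27, so the highest integer P_c is 945 mb.

945 mb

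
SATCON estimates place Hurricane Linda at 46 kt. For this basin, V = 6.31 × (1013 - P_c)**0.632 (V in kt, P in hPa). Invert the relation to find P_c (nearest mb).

990 mb

ΔP = (V / 6.31)^(1/0.632) = (46/6.31)^1.582.
46/6.31 = 7.290; 7.290^1.582 ≈ 23.18 mb.
P_c = 1013 − 23.18 = 989.82 ≈ 990 mb.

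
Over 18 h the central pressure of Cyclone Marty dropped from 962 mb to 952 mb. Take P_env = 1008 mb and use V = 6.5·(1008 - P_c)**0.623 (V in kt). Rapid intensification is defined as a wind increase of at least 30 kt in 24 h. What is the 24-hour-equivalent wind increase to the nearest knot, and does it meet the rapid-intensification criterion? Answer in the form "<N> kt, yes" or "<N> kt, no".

V₁: ΔP = 46, V ≈ 6.5 × 46^0.623 ≈ 70.60 kt.
V₂: ΔP = 56, V ≈ 6.5 × 56^0.623 ≈ 79.81 kt.
ΔV over 18 h = 9.21 kt → 24 h equivalent = 9.21 × 24/18 ≈ 12.28 kt.
12 kt < 30 kt ⇒ not rapid intensification.

12 kt, no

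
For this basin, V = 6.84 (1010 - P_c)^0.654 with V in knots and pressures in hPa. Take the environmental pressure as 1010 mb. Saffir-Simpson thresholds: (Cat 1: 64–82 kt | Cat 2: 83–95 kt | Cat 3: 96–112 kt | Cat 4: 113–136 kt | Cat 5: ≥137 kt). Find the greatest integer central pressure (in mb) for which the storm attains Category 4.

Category 4 begins at V = 113 kt.
Required ΔP = (113/6.84)^(1/0.654) = 16.520^1.529 ≈ 72.85 mb.
P_c ≤ 1010 − 72.85 = 937.15, so the highest integer P_c is 937 mb.

937 mb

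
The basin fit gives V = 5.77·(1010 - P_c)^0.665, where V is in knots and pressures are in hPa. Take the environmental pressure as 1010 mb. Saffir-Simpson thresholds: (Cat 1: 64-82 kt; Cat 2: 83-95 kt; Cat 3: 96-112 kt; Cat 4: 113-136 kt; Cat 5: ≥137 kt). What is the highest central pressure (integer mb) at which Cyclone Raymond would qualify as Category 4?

Category 4 begins at V = 113 kt.
Required ΔP = (113/5.77)^(1/0.665) = 19.584^1.504 ≈ 87.64 mb.
P_c ≤ 1010 − 87.64 = 922.36, so the highest integer P_c is 922 mb.

922 mb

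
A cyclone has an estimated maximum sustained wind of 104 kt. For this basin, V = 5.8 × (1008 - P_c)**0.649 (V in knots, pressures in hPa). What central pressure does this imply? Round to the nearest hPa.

923 hPa

ΔP = (V / 5.8)^(1/0.649) = (104/5.8)^1.541.
104/5.8 = 17.931; 17.931^1.541 ≈ 85.43 hPa.
P_c = 1008 − 85.43 = 922.57 ≈ 923 hPa.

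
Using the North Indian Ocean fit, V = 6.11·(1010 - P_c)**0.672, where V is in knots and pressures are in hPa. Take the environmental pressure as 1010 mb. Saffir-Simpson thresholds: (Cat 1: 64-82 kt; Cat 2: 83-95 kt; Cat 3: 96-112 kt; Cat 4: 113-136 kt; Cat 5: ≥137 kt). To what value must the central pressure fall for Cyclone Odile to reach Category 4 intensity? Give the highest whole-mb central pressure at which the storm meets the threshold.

Category 4 begins at V = 113 kt.
Required ΔP = (113/6.11)^(1/0.672) = 18.494^1.488 ≈ 76.82 mb.
P_c ≤ 1010 − 76.82 = 933.18, so the highest integer P_c is 933 mb.

933 mb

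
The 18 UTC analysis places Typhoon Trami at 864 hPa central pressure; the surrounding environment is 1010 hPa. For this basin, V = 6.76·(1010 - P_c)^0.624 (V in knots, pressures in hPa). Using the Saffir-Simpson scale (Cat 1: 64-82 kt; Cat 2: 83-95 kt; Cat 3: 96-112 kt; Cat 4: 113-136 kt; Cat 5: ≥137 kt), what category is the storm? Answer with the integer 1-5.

ΔP = 1010 − 864 = 146 hPa.
V ≈ 6.76 × 146^0.624 = 6.76 × 22.42 ≈ 152 kt.
152 kt falls in the Category 5 band.

5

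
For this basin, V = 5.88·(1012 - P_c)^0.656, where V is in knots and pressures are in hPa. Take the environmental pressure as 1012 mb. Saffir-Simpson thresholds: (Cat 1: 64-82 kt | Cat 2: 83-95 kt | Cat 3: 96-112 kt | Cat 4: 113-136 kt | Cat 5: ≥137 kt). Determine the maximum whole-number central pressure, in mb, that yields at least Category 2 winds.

955 mb

Category 2 begins at V = 83 kt.
Required ΔP = (83/5.88)^(1/0.656) = 14.116^1.524 ≈ 56.57 mb.
P_c ≤ 1012 − 56.57 = 955.43, so the highest integer P_c is 955 mb.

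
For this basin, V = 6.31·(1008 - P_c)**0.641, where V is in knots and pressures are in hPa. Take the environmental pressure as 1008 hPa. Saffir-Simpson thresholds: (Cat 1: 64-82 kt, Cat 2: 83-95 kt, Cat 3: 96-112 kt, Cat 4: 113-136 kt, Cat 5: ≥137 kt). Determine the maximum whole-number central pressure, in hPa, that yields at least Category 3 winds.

Category 3 begins at V = 96 kt.
Required ΔP = (96/6.31)^(1/0.641) = 15.214^1.560 ≈ 69.88 hPa.
P_c ≤ 1008 − 69.88 = 938.12, so the highest integer P_c is 938 hPa.

938 hPa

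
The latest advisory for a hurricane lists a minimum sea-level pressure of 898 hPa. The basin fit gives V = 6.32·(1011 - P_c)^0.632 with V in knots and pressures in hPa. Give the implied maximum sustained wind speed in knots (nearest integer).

ΔP = 1011 − 898 = 113 hPa.
113^0.632 ≈ 19.840.
V ≈ 6.32 × 19.840 ≈ 125.4 kt.

125 kt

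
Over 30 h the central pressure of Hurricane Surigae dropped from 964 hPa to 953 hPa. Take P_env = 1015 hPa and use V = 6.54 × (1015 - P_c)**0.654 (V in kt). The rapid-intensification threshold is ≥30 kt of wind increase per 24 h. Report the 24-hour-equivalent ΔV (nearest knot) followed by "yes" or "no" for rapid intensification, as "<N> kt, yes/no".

V₁: ΔP = 51, V ≈ 6.54 × 51^0.654 ≈ 85.57 kt.
V₂: ΔP = 62, V ≈ 6.54 × 62^0.654 ≈ 97.23 kt.
ΔV over 30 h = 11.66 kt → 24 h equivalent = 11.66 × 24/30 ≈ 9.33 kt.
9 kt < 30 kt ⇒ not rapid intensification.

9 kt, no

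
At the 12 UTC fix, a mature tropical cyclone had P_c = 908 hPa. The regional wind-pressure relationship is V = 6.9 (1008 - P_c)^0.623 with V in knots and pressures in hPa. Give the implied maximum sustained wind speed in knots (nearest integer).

122 kt

ΔP = 1008 − 908 = 100 hPa.
100^0.623 ≈ 17.620.
V ≈ 6.9 × 17.620 ≈ 121.6 kt.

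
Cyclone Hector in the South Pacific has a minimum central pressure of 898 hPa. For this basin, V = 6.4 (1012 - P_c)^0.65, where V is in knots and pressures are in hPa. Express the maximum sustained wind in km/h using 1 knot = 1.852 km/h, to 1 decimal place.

257.5 km/h

ΔP = 1012 − 898 = 114 hPa.
V ≈ 6.4 × 114^0.65 = 6.4 × 21.726 ≈ 139.049 kt.
139.049 × 1.852 ≈ 257.52 km/h → 257.5 km/h.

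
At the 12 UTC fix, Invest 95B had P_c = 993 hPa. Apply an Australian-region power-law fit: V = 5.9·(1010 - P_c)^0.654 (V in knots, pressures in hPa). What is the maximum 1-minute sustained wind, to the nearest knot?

ΔP = 1010 − 993 = 17 hPa.
17^0.654 ≈ 6.378.
V ≈ 5.9 × 6.378 ≈ 37.6 kt.

38 kt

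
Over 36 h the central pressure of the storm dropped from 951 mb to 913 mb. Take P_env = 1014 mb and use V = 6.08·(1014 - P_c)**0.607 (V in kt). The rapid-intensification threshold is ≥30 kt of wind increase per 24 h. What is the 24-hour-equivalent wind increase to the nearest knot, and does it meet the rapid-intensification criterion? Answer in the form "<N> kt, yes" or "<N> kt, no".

17 kt, no

V₁: ΔP = 63, V ≈ 6.08 × 63^0.607 ≈ 75.18 kt.
V₂: ΔP = 101, V ≈ 6.08 × 101^0.607 ≈ 100.12 kt.
ΔV over 36 h = 24.94 kt → 24 h equivalent = 24.94 × 24/36 ≈ 16.63 kt.
17 kt < 30 kt ⇒ not rapid intensification.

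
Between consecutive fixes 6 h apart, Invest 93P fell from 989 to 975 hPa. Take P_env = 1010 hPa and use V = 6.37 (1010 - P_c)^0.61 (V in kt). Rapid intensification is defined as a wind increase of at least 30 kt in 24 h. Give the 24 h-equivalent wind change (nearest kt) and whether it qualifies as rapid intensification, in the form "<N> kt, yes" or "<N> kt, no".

60 kt, yes

V₁: ΔP = 21, V ≈ 6.37 × 21^0.61 ≈ 40.80 kt.
V₂: ΔP = 35, V ≈ 6.37 × 35^0.61 ≈ 55.72 kt.
ΔV over 6 h = 14.92 kt → 24 h equivalent = 14.92 × 24/6 ≈ 59.68 kt.
60 kt ≥ 30 kt ⇒ rapid intensification.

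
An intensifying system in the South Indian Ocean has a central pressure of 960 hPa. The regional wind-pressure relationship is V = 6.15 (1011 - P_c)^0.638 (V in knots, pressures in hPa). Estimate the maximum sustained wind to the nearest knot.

ΔP = 1011 − 960 = 51 hPa.
51^0.638 ≈ 12.287.
V ≈ 6.15 × 12.287 ≈ 75.6 kt.

76 kt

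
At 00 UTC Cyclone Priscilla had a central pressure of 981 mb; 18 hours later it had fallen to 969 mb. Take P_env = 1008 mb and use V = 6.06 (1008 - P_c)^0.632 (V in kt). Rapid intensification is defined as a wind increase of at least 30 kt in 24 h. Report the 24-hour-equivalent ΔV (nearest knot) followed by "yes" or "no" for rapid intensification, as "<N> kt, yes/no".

17 kt, no

V₁: ΔP = 27, V ≈ 6.06 × 27^0.632 ≈ 48.65 kt.
V₂: ΔP = 39, V ≈ 6.06 × 39^0.632 ≈ 61.38 kt.
ΔV over 18 h = 12.73 kt → 24 h equivalent = 12.73 × 24/18 ≈ 16.97 kt.
17 kt < 30 kt ⇒ not rapid intensification.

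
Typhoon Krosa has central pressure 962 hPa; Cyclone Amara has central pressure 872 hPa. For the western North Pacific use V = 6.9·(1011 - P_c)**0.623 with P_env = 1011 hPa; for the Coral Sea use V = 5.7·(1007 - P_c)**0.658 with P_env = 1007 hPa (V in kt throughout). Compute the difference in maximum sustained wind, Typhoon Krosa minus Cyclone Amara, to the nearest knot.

-66 kt

Typhoon Krosa: ΔP = 49; V ≈ 6.9 × 49^0.623 ≈ 77.95 kt.
Cyclone Amara: ΔP = 135; V ≈ 5.7 × 135^0.658 ≈ 143.76 kt.
Difference ≈ 77.95 − 143.76 = -65.81 → -66 kt.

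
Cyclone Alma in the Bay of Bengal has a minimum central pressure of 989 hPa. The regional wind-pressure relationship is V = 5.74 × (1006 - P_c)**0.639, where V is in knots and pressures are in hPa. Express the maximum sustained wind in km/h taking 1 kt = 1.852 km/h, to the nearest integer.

ΔP = 1006 − 989 = 17 hPa.
V ≈ 5.74 × 17^0.639 = 5.74 × 6.113 ≈ 35.089 kt.
35.089 × 1.852 ≈ 64.98 km/h → 65 km/h.

65 km/h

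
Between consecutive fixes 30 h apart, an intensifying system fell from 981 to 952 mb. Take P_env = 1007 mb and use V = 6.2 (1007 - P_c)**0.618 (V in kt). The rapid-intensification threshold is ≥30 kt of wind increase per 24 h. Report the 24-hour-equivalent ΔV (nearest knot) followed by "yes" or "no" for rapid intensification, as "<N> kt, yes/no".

22 kt, no

V₁: ΔP = 26, V ≈ 6.2 × 26^0.618 ≈ 46.43 kt.
V₂: ΔP = 55, V ≈ 6.2 × 55^0.618 ≈ 73.78 kt.
ΔV over 30 h = 27.35 kt → 24 h equivalent = 27.35 × 24/30 ≈ 21.88 kt.
22 kt < 30 kt ⇒ not rapid intensification.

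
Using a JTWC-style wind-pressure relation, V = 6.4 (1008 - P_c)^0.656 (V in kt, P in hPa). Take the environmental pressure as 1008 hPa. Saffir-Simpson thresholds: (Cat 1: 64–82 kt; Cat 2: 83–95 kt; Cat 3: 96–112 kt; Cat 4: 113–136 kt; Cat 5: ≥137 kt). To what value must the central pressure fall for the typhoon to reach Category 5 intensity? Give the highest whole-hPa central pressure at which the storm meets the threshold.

901 hPa

Category 5 begins at V = 137 kt.
Required ΔP = (137/6.4)^(1/0.656) = 21.406^1.524 ≈ 106.72 hPa.
P_c ≤ 1008 − 106.72 = 901.28, so the highest integer P_c is 901 hPa.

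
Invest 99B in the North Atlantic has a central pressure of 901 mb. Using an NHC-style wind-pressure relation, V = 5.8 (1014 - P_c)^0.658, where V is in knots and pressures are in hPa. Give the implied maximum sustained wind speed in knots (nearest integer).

130 kt

ΔP = 1014 − 901 = 113 mb.
113^0.658 ≈ 22.435.
V ≈ 5.8 × 22.435 ≈ 130.1 kt.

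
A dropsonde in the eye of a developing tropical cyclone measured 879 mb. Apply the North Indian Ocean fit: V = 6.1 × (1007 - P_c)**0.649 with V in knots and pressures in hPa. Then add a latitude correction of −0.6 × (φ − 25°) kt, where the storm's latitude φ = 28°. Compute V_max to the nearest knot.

ΔP = 1007 − 879 = 128 mb.
128^0.649 ≈ 23.312.
V ≈ 6.1 × 23.312 ≈ 142.2 kt.
Latitude correction: −0.6 × (28 − 25) = -1.8 kt.
Corrected V ≈ 140.4 kt → 140 kt.

140 kt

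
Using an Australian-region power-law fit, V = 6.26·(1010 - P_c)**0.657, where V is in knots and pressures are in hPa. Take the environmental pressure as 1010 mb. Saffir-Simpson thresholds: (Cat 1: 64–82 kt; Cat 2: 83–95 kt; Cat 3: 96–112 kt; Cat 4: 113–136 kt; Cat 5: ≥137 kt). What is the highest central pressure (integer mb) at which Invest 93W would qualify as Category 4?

Category 4 begins at V = 113 kt.
Required ΔP = (113/6.26)^(1/0.657) = 18.051^1.522 ≈ 81.75 mb.
P_c ≤ 1010 − 81.75 = 928.25, so the highest integer P_c is 928 mb.

928 mb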